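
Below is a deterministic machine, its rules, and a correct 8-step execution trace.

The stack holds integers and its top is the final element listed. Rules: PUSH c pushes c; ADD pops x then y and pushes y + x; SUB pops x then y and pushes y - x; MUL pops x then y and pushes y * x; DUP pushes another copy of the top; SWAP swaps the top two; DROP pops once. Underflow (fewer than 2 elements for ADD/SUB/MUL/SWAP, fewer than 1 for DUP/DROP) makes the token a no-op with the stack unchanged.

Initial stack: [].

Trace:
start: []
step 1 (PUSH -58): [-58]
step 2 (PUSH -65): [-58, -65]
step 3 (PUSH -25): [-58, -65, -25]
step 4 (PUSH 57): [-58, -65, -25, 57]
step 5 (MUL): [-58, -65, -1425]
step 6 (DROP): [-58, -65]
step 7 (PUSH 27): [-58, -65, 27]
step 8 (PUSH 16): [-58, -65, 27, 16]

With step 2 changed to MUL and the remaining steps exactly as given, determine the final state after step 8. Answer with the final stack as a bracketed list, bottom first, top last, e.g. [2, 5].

(re-executing from step 2 with the substitution; state before step 2: [-58])
step 2 (MUL): [-58]
step 3 (PUSH -25): [-58, -25]
step 4 (PUSH 57): [-58, -25, 57]
step 5 (MUL): [-58, -1425]
step 6 (DROP): [-58]
step 7 (PUSH 27): [-58, 27]
step 8 (PUSH 16): [-58, 27, 16]

[-58, 27, 16]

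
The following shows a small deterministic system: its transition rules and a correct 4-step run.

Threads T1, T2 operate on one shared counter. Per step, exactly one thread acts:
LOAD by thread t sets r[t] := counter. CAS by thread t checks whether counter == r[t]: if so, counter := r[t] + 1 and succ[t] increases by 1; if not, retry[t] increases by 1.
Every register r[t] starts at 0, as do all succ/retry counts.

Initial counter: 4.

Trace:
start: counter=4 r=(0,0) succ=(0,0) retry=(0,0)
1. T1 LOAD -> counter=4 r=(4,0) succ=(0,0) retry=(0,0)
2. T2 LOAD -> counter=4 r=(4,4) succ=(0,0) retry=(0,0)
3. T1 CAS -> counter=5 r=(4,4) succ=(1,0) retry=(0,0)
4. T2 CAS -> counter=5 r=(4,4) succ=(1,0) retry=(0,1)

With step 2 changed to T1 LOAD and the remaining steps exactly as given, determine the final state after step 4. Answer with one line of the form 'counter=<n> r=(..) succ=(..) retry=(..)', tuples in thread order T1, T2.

counter=5 r=(4,0) succ=(1,0) retry=(0,1)

(re-executing from step 2 with the substitution; state before step 2: counter=4 r=(4,0) succ=(0,0) retry=(0,0))
2. T1 LOAD -> counter=4 r=(4,0) succ=(0,0) retry=(0,0)
3. T1 CAS -> counter=5 r=(4,0) succ=(1,0) retry=(0,0)
4. T2 CAS -> counter=5 r=(4,0) succ=(1,0) retry=(0,1)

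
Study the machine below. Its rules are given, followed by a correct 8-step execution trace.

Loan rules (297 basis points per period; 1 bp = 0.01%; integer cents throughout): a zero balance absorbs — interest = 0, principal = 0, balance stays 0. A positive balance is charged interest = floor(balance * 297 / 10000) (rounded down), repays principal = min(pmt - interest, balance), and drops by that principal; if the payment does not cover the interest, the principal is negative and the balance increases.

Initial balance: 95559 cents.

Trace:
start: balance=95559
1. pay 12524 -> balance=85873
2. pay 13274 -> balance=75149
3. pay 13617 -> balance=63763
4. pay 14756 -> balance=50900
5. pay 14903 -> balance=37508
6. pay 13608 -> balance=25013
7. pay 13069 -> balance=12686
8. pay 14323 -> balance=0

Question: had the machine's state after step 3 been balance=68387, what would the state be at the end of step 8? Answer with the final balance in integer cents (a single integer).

state after step 3 := balance=68387
4. pay 14756 -> balance=55662
5. pay 14903 -> balance=42412
6. pay 13608 -> balance=30063
7. pay 13069 -> balance=17886
8. pay 14323 -> balance=4094

4094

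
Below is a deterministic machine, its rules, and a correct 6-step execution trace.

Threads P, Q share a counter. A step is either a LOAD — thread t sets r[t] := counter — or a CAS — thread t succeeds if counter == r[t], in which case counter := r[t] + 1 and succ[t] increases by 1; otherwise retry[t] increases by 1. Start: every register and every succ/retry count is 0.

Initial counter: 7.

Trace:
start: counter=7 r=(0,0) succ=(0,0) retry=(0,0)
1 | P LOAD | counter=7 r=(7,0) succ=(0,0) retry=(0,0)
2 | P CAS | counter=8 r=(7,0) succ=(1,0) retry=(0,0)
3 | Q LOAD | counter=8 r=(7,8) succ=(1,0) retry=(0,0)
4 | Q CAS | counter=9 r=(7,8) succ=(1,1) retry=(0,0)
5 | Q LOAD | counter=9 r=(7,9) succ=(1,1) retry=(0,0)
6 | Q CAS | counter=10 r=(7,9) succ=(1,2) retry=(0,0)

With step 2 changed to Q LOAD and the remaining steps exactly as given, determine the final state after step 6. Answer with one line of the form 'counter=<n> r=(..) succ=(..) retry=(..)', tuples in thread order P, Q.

counter=9 r=(7,8) succ=(0,2) retry=(0,0)

(re-executing from step 2 with the substitution; state before step 2: counter=7 r=(7,0) succ=(0,0) retry=(0,0))
2 | Q LOAD | counter=7 r=(7,7) succ=(0,0) retry=(0,0)
3 | Q LOAD | counter=7 r=(7,7) succ=(0,0) retry=(0,0)
4 | Q CAS | counter=8 r=(7,7) succ=(0,1) retry=(0,0)
5 | Q LOAD | counter=8 r=(7,8) succ=(0,1) retry=(0,0)
6 | Q CAS | counter=9 r=(7,8) succ=(0,2) retry=(0,0)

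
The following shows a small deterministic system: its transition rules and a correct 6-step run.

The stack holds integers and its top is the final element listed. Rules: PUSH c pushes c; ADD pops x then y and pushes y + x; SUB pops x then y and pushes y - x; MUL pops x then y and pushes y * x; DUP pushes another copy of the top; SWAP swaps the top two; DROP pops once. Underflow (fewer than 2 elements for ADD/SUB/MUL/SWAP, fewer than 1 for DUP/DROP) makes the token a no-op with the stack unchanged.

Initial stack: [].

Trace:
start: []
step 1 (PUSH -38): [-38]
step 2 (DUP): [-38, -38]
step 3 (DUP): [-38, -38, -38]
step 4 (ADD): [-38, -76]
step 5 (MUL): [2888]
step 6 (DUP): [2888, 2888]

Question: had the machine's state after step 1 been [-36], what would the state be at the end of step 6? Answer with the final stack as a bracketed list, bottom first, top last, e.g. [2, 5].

[2592, 2592]

state after step 1 := [-36]
step 2 (DUP): [-36, -36]
step 3 (DUP): [-36, -36, -36]
step 4 (ADD): [-36, -72]
step 5 (MUL): [2592]
step 6 (DUP): [2592, 2592]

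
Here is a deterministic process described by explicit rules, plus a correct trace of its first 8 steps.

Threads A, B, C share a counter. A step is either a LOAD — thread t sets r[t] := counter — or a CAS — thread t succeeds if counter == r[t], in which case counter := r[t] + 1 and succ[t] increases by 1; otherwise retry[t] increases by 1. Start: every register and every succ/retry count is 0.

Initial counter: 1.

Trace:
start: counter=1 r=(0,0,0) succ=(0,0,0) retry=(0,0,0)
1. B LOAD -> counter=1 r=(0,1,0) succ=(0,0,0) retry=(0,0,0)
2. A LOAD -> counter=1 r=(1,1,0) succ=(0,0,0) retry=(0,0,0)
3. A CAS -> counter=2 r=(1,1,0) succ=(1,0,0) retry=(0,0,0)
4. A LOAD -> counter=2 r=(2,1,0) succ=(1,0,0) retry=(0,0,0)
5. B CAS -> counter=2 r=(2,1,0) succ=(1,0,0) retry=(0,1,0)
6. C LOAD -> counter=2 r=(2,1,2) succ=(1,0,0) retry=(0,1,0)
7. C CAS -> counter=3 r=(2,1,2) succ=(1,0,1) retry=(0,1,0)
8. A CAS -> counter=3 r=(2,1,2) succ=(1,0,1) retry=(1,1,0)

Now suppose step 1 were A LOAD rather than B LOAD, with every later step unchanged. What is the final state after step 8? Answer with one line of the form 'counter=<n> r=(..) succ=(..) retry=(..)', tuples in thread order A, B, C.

counter=3 r=(2,0,2) succ=(1,0,1) retry=(1,1,0)

(re-executing from step 1 with the substitution; state before step 1: counter=1 r=(0,0,0) succ=(0,0,0) retry=(0,0,0))
1. A LOAD -> counter=1 r=(1,0,0) succ=(0,0,0) retry=(0,0,0)
2. A LOAD -> counter=1 r=(1,0,0) succ=(0,0,0) retry=(0,0,0)
3. A CAS -> counter=2 r=(1,0,0) succ=(1,0,0) retry=(0,0,0)
4. A LOAD -> counter=2 r=(2,0,0) succ=(1,0,0) retry=(0,0,0)
5. B CAS -> counter=2 r=(2,0,0) succ=(1,0,0) retry=(0,1,0)
6. C LOAD -> counter=2 r=(2,0,2) succ=(1,0,0) retry=(0,1,0)
7. C CAS -> counter=3 r=(2,0,2) succ=(1,0,1) retry=(0,1,0)
8. A CAS -> counter=3 r=(2,0,2) succ=(1,0,1) retry=(1,1,0)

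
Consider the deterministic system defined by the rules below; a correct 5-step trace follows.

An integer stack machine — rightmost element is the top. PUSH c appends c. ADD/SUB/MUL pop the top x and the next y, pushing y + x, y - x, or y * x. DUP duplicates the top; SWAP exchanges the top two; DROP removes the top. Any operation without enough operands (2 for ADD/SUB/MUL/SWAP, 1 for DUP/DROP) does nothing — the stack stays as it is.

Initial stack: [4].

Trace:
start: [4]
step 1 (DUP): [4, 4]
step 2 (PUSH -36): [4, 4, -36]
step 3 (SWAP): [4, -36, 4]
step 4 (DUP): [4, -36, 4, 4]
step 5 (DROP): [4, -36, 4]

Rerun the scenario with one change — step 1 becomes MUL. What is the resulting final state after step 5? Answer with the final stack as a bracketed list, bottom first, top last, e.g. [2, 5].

[-36, 4]

(re-executing from step 1 with the substitution; state before step 1: [4])
step 1 (MUL): [4]
step 2 (PUSH -36): [4, -36]
step 3 (SWAP): [-36, 4]
step 4 (DUP): [-36, 4, 4]
step 5 (DROP): [-36, 4]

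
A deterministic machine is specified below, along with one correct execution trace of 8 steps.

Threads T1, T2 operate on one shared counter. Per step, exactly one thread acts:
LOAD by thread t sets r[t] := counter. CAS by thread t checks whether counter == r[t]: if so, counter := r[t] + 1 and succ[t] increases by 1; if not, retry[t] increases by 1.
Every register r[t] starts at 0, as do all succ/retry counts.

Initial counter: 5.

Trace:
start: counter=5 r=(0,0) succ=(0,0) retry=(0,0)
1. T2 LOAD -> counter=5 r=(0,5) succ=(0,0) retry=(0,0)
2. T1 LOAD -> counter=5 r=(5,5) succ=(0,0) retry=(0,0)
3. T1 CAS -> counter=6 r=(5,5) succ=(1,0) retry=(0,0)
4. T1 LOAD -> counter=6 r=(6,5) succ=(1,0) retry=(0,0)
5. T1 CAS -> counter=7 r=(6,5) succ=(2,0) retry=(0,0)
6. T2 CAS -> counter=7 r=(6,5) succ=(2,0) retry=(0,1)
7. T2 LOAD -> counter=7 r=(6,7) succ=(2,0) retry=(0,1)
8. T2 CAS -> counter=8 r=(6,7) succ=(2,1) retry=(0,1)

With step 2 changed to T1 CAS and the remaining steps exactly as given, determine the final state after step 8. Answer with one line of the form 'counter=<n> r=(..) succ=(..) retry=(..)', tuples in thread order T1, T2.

(re-executing from step 2 with the substitution; state before step 2: counter=5 r=(0,5) succ=(0,0) retry=(0,0))
2. T1 CAS -> counter=5 r=(0,5) succ=(0,0) retry=(1,0)
3. T1 CAS -> counter=5 r=(0,5) succ=(0,0) retry=(2,0)
4. T1 LOAD -> counter=5 r=(5,5) succ=(0,0) retry=(2,0)
5. T1 CAS -> counter=6 r=(5,5) succ=(1,0) retry=(2,0)
6. T2 CAS -> counter=6 r=(5,5) succ=(1,0) retry=(2,1)
7. T2 LOAD -> counter=6 r=(5,6) succ=(1,0) retry=(2,1)
8. T2 CAS -> counter=7 r=(5,6) succ=(1,1) retry=(2,1)

counter=7 r=(5,6) succ=(1,1) retry=(2,1)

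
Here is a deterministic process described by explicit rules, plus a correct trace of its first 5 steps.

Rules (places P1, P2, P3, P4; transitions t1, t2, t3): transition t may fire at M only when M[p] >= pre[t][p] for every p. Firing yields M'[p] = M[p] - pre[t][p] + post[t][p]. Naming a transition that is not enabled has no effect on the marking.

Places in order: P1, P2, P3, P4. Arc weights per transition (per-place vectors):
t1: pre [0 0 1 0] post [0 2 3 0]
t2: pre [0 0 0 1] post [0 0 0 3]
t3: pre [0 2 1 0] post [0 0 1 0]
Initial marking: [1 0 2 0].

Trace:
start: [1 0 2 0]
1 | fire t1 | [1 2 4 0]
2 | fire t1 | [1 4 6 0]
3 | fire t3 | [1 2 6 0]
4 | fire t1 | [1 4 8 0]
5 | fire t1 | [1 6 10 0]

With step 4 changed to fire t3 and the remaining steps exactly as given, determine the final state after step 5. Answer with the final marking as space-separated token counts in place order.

(re-executing from step 4 with the substitution; state before step 4: [1 2 6 0])
4 | fire t3 | [1 0 6 0]
5 | fire t1 | [1 2 8 0]

1 2 8 0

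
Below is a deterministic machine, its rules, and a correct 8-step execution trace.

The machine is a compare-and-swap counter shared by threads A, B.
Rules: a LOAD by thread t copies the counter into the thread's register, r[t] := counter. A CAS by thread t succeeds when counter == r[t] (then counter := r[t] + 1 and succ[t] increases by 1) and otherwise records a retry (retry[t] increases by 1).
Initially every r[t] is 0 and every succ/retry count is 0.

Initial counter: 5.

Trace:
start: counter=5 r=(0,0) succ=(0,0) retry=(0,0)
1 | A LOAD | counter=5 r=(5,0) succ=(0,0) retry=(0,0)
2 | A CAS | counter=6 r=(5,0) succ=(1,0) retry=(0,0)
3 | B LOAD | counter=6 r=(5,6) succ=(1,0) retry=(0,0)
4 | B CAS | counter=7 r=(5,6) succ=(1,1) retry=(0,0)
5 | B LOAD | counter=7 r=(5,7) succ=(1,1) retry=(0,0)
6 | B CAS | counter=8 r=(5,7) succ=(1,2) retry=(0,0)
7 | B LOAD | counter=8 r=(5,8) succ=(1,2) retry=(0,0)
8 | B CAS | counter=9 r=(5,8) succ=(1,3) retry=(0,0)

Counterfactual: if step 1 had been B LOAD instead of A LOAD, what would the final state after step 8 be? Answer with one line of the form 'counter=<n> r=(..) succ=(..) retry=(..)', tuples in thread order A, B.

counter=8 r=(0,7) succ=(0,3) retry=(1,0)

(re-executing from step 1 with the substitution; state before step 1: counter=5 r=(0,0) succ=(0,0) retry=(0,0))
1 | B LOAD | counter=5 r=(0,5) succ=(0,0) retry=(0,0)
2 | A CAS | counter=5 r=(0,5) succ=(0,0) retry=(1,0)
3 | B LOAD | counter=5 r=(0,5) succ=(0,0) retry=(1,0)
4 | B CAS | counter=6 r=(0,5) succ=(0,1) retry=(1,0)
5 | B LOAD | counter=6 r=(0,6) succ=(0,1) retry=(1,0)
6 | B CAS | counter=7 r=(0,6) succ=(0,2) retry=(1,0)
7 | B LOAD | counter=7 r=(0,7) succ=(0,2) retry=(1,0)
8 | B CAS | counter=8 r=(0,7) succ=(0,3) retry=(1,0)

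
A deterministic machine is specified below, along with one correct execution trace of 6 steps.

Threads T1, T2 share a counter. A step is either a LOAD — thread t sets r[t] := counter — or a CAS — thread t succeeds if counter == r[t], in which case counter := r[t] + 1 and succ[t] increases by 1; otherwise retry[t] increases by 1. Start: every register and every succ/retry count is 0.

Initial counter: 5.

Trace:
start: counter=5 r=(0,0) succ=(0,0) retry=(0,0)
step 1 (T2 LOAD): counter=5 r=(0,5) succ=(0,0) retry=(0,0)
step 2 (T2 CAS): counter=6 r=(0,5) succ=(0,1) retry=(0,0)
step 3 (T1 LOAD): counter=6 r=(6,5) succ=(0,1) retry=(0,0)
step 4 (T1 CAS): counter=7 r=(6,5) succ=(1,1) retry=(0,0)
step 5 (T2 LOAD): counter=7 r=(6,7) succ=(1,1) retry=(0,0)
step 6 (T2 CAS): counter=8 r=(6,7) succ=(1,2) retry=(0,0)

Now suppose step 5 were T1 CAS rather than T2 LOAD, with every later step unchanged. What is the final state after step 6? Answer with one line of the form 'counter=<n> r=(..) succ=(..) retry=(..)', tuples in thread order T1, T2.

counter=7 r=(6,5) succ=(1,1) retry=(1,1)

(re-executing from step 5 with the substitution; state before step 5: counter=7 r=(6,5) succ=(1,1) retry=(0,0))
step 5 (T1 CAS): counter=7 r=(6,5) succ=(1,1) retry=(1,0)
step 6 (T2 CAS): counter=7 r=(6,5) succ=(1,1) retry=(1,1)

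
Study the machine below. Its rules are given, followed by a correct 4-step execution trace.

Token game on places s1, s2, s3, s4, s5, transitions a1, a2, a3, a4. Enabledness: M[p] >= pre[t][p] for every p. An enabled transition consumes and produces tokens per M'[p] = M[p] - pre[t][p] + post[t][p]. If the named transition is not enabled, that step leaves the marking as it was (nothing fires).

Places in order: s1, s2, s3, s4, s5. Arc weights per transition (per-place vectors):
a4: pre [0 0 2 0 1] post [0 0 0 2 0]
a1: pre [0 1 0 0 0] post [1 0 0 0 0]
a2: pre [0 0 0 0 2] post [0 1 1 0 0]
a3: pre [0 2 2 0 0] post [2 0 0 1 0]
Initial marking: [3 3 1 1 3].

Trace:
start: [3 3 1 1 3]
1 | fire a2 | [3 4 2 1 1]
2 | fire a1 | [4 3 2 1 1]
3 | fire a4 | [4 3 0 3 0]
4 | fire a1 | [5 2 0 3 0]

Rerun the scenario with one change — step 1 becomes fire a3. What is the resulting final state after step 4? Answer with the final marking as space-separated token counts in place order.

5 1 1 1 3

(re-executing from step 1 with the substitution; state before step 1: [3 3 1 1 3])
1 | fire a3 | [3 3 1 1 3]
2 | fire a1 | [4 2 1 1 3]
3 | fire a4 | [4 2 1 1 3]
4 | fire a1 | [5 1 1 1 3]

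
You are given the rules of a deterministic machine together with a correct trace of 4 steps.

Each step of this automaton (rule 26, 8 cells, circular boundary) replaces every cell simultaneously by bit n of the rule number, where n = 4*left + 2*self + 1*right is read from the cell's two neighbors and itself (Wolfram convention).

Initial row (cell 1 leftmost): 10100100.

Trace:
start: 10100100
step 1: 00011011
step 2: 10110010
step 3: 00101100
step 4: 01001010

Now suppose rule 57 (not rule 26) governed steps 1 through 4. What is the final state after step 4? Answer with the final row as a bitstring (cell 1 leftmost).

01001010

(re-executing steps 1..4 under rule 57; state before step 1: 10100100)
step 1: 01010010
step 2: 00101001
step 3: 10010100
step 4: 01001010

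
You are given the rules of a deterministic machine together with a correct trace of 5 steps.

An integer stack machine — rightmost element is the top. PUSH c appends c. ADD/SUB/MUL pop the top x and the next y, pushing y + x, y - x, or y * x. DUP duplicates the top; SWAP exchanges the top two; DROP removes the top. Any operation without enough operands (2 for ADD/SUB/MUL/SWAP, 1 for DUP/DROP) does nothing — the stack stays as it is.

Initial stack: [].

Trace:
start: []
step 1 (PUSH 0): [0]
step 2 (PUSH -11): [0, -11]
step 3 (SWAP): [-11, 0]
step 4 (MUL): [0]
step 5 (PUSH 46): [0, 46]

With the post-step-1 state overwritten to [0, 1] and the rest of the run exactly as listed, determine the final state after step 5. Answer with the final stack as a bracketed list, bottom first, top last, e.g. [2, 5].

state after step 1 := [0, 1]
step 2 (PUSH -11): [0, 1, -11]
step 3 (SWAP): [0, -11, 1]
step 4 (MUL): [0, -11]
step 5 (PUSH 46): [0, -11, 46]

[0, -11, 46]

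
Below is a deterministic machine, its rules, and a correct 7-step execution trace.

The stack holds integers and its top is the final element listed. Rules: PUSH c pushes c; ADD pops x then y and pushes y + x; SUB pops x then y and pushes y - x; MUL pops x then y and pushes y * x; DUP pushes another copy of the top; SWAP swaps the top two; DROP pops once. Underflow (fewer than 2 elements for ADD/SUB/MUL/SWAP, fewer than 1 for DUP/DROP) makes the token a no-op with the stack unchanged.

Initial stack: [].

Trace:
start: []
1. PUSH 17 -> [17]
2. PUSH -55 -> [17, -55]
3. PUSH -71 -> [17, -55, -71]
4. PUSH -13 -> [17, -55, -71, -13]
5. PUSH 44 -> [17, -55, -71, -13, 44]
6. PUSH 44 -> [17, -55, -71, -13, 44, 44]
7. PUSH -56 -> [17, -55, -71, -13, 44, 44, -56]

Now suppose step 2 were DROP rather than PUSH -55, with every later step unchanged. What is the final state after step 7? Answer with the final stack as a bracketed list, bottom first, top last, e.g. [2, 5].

[-71, -13, 44, 44, -56]

(re-executing from step 2 with the substitution; state before step 2: [17])
2. DROP -> []
3. PUSH -71 -> [-71]
4. PUSH -13 -> [-71, -13]
5. PUSH 44 -> [-71, -13, 44]
6. PUSH 44 -> [-71, -13, 44, 44]
7. PUSH -56 -> [-71, -13, 44, 44, -56]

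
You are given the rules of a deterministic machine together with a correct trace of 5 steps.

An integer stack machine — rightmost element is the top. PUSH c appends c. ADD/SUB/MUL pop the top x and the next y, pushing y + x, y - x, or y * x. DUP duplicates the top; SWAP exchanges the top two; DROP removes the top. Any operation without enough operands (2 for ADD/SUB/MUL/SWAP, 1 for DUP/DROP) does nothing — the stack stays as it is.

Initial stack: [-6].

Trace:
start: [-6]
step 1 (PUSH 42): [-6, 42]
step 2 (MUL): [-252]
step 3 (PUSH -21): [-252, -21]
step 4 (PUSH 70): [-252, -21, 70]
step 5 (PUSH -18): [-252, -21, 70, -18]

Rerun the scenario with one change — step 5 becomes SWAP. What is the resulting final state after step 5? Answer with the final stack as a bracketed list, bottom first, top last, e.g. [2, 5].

(re-executing from step 5 with the substitution; state before step 5: [-252, -21, 70])
step 5 (SWAP): [-252, 70, -21]

[-252, 70, -21]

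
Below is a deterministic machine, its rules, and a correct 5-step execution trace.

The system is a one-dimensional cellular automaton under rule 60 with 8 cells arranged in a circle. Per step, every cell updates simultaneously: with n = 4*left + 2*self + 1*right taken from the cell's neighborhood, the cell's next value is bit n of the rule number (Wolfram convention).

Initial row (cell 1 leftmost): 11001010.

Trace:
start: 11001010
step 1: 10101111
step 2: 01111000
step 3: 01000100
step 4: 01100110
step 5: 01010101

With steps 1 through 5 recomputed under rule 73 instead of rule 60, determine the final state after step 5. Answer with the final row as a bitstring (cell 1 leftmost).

11011110

(re-executing steps 1..5 under rule 73; state before step 1: 11001010)
step 1: 11000000
step 2: 11011110
step 3: 11010010
step 4: 11000000
step 5: 11011110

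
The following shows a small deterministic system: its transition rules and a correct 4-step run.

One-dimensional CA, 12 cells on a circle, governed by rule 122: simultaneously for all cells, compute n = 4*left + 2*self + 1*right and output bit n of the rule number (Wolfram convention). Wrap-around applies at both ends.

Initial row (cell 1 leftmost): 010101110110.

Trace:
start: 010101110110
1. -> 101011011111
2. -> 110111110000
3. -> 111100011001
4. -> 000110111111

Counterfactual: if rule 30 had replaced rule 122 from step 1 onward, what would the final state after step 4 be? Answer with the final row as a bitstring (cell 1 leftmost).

(re-executing steps 1..4 under rule 30; state before step 1: 010101110110)
1. -> 110101000101
2. -> 000101101101
3. -> 101101001001
4. -> 001001111111

001001111111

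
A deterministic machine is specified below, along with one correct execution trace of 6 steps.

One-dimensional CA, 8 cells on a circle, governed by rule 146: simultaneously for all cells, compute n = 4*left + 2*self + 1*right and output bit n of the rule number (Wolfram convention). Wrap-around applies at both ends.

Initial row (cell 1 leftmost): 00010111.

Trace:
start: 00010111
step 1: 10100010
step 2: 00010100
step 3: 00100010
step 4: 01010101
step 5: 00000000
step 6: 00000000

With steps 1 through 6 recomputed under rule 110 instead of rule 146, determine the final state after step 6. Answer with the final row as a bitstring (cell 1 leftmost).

(re-executing steps 1..6 under rule 110; state before step 1: 00010111)
step 1: 00111101
step 2: 01100111
step 3: 11101101
step 4: 00111111
step 5: 01100001
step 6: 11100011

11100011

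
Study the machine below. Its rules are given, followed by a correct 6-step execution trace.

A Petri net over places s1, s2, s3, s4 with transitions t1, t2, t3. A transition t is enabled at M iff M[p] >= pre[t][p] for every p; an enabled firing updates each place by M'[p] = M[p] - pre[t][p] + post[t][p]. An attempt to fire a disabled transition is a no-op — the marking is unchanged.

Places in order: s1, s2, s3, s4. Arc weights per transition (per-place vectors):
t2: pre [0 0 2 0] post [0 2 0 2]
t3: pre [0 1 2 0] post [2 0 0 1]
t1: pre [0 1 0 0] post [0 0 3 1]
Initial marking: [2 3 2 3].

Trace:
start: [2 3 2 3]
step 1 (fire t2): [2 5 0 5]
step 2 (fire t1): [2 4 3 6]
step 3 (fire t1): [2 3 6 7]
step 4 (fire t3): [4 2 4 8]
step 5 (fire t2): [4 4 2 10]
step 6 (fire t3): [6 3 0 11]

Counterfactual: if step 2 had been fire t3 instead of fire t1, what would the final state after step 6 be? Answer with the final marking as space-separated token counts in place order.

(re-executing from step 2 with the substitution; state before step 2: [2 5 0 5])
step 2 (fire t3): [2 5 0 5]
step 3 (fire t1): [2 4 3 6]
step 4 (fire t3): [4 3 1 7]
step 5 (fire t2): [4 3 1 7]
step 6 (fire t3): [4 3 1 7]

4 3 1 7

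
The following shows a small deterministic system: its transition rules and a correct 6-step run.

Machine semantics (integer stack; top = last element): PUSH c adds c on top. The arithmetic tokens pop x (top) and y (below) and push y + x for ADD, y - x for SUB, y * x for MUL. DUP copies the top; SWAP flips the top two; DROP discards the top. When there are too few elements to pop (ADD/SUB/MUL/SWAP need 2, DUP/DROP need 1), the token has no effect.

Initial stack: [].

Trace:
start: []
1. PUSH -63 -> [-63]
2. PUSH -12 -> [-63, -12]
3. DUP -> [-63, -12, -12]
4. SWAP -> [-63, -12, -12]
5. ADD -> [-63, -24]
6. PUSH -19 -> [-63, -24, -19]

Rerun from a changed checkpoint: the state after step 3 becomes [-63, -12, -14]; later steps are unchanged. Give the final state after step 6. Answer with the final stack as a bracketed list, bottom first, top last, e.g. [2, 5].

[-63, -26, -19]

state after step 3 := [-63, -12, -14]
4. SWAP -> [-63, -14, -12]
5. ADD -> [-63, -26]
6. PUSH -19 -> [-63, -26, -19]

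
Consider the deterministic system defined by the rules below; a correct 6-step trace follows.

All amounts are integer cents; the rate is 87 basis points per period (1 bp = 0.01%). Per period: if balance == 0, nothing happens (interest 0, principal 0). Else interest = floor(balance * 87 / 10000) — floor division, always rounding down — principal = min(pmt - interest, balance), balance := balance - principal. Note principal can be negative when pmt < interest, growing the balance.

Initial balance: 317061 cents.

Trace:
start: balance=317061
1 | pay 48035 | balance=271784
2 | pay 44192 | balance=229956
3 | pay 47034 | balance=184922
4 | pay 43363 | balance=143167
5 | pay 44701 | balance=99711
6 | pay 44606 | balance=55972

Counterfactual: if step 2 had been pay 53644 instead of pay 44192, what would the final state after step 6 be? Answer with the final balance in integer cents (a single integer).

46187

(re-executing from step 2 with the substitution; state before step 2: balance=271784)
2 | pay 53644 | balance=220504
3 | pay 47034 | balance=175388
4 | pay 43363 | balance=133550
5 | pay 44701 | balance=90010
6 | pay 44606 | balance=46187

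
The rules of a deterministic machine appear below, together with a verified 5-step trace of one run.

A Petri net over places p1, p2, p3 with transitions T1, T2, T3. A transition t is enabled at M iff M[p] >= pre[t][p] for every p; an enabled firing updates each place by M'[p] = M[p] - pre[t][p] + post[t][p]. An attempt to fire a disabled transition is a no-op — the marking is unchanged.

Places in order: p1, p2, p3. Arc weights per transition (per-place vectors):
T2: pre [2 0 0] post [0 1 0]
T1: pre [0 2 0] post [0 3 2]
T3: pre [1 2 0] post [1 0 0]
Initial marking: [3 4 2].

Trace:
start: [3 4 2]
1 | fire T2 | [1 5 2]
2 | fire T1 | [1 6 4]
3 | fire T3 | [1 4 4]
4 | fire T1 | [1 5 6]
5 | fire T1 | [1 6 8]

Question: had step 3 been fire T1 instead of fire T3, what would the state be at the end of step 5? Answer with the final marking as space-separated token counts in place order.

(re-executing from step 3 with the substitution; state before step 3: [1 6 4])
3 | fire T1 | [1 7 6]
4 | fire T1 | [1 8 8]
5 | fire T1 | [1 9 10]

1 9 10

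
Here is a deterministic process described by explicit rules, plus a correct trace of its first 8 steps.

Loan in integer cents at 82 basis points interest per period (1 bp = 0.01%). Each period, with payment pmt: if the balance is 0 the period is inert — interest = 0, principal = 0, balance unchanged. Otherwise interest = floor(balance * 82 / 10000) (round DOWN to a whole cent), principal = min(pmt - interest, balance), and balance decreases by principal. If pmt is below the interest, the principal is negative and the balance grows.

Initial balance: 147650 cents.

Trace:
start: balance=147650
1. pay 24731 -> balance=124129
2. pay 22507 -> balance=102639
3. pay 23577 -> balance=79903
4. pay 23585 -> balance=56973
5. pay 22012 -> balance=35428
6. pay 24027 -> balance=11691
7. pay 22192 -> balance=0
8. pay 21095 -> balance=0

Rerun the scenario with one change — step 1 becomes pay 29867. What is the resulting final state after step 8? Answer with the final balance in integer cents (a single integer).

(re-executing from step 1 with the substitution; state before step 1: balance=147650)
1. pay 29867 -> balance=118993
2. pay 22507 -> balance=97461
3. pay 23577 -> balance=74683
4. pay 23585 -> balance=51710
5. pay 22012 -> balance=30122
6. pay 24027 -> balance=6342
7. pay 22192 -> balance=0
8. pay 21095 -> balance=0

0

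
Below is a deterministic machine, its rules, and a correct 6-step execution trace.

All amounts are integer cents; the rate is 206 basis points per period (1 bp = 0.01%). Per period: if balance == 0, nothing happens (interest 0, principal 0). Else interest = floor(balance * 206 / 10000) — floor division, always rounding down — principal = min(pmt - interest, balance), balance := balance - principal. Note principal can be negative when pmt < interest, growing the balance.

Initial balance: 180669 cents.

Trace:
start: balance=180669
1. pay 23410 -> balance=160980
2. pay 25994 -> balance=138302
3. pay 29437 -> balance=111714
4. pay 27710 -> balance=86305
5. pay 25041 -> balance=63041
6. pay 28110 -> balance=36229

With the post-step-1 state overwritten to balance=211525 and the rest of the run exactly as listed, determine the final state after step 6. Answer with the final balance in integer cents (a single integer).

state after step 1 := balance=211525
2. pay 25994 -> balance=189888
3. pay 29437 -> balance=164362
4. pay 27710 -> balance=140037
5. pay 25041 -> balance=117880
6. pay 28110 -> balance=92198

92198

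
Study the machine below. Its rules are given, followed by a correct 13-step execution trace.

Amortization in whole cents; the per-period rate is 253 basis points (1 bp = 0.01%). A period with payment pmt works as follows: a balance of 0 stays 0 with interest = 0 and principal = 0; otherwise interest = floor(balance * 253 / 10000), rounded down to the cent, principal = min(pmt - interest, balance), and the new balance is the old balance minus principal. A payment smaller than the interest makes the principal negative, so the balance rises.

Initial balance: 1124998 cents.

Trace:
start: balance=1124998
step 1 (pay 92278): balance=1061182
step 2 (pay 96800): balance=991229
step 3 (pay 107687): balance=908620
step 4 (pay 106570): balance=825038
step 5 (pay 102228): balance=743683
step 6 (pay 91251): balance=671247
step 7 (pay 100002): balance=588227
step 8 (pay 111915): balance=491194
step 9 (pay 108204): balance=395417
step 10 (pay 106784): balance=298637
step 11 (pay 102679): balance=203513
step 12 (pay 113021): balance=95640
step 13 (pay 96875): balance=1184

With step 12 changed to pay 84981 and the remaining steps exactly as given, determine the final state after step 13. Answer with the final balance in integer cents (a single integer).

29934

(re-executing from step 12 with the substitution; state before step 12: balance=203513)
step 12 (pay 84981): balance=123680
step 13 (pay 96875): balance=29934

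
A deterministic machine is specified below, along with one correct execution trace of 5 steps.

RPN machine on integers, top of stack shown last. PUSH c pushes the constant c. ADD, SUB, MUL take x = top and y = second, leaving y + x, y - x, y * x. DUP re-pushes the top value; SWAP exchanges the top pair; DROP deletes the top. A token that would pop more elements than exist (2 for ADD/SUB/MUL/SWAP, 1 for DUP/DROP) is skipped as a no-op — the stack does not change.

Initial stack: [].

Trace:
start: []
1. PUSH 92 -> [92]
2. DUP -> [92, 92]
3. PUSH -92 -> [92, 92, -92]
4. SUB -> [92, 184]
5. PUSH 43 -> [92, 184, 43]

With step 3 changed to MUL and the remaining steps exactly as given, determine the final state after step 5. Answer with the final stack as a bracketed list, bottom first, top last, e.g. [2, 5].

(re-executing from step 3 with the substitution; state before step 3: [92, 92])
3. MUL -> [8464]
4. SUB -> [8464]
5. PUSH 43 -> [8464, 43]

[8464, 43]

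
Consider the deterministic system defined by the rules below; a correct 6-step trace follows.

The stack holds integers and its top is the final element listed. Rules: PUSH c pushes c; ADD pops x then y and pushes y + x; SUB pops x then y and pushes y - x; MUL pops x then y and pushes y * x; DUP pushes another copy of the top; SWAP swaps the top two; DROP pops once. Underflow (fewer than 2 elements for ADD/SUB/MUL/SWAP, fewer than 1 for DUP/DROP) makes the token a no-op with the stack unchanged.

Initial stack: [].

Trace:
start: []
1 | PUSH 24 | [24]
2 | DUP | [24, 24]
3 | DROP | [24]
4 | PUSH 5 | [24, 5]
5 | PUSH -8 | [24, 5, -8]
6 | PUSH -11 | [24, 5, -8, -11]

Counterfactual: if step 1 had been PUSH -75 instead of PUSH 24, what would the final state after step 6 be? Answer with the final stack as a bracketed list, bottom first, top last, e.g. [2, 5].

[-75, 5, -8, -11]

(re-executing from step 1 with the substitution; state before step 1: [])
1 | PUSH -75 | [-75]
2 | DUP | [-75, -75]
3 | DROP | [-75]
4 | PUSH 5 | [-75, 5]
5 | PUSH -8 | [-75, 5, -8]
6 | PUSH -11 | [-75, 5, -8, -11]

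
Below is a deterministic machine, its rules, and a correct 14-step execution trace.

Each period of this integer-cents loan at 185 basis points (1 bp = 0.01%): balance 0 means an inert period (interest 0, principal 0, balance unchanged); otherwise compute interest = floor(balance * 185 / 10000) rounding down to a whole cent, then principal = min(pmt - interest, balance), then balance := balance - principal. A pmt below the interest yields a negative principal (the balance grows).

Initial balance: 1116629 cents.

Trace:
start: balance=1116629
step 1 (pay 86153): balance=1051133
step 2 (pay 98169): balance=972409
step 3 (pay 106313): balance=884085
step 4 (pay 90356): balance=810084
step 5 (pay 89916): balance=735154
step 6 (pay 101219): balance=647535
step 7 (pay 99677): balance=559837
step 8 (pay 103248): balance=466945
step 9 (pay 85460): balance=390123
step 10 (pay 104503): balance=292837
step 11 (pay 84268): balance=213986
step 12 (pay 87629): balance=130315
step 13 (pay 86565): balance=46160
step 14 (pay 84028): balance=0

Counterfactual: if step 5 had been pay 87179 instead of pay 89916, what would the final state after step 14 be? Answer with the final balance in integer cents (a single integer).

(re-executing from step 5 with the substitution; state before step 5: balance=810084)
step 5 (pay 87179): balance=737891
step 6 (pay 101219): balance=650322
step 7 (pay 99677): balance=562675
step 8 (pay 103248): balance=469836
step 9 (pay 85460): balance=393067
step 10 (pay 104503): balance=295835
step 11 (pay 84268): balance=217039
step 12 (pay 87629): balance=133425
step 13 (pay 86565): balance=49328
step 14 (pay 84028): balance=0

0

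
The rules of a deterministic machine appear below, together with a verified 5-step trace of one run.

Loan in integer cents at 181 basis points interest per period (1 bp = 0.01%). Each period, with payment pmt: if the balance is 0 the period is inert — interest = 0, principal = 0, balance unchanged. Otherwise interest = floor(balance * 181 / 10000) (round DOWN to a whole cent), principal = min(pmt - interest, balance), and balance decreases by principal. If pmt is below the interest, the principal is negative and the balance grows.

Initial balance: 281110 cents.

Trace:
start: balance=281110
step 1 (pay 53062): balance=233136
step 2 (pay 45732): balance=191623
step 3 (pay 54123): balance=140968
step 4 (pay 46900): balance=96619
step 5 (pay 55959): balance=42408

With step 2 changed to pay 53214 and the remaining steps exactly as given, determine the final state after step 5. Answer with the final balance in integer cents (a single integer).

(re-executing from step 2 with the substitution; state before step 2: balance=233136)
step 2 (pay 53214): balance=184141
step 3 (pay 54123): balance=133350
step 4 (pay 46900): balance=88863
step 5 (pay 55959): balance=34512

34512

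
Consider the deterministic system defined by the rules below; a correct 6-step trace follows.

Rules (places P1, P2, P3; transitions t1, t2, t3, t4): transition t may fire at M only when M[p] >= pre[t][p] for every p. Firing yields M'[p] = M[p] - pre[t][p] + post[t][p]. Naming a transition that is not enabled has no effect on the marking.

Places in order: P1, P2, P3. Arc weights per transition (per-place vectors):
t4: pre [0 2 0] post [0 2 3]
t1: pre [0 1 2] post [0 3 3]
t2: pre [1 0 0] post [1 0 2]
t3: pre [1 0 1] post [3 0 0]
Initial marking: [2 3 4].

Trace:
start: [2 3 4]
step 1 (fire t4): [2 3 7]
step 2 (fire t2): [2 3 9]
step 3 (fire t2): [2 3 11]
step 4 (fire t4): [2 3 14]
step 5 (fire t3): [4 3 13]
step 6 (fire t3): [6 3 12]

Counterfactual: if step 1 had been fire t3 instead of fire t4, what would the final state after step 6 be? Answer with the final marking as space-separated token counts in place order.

8 3 8

(re-executing from step 1 with the substitution; state before step 1: [2 3 4])
step 1 (fire t3): [4 3 3]
step 2 (fire t2): [4 3 5]
step 3 (fire t2): [4 3 7]
step 4 (fire t4): [4 3 10]
step 5 (fire t3): [6 3 9]
step 6 (fire t3): [8 3 8]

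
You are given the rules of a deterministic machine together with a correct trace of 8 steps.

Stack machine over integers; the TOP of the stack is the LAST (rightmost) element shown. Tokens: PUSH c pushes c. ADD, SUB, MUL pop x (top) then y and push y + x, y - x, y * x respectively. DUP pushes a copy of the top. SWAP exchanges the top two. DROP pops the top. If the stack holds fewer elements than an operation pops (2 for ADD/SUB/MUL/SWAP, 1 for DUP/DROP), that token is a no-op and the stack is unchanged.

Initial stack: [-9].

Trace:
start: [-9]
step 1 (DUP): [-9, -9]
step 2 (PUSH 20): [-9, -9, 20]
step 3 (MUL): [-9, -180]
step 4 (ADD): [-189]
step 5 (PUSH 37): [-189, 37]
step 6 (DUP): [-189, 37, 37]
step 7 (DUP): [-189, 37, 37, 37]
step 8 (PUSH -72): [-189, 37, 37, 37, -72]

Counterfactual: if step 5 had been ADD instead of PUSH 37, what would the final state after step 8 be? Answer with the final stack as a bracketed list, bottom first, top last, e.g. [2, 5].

[-189, -189, -189, -72]

(re-executing from step 5 with the substitution; state before step 5: [-189])
step 5 (ADD): [-189]
step 6 (DUP): [-189, -189]
step 7 (DUP): [-189, -189, -189]
step 8 (PUSH -72): [-189, -189, -189, -72]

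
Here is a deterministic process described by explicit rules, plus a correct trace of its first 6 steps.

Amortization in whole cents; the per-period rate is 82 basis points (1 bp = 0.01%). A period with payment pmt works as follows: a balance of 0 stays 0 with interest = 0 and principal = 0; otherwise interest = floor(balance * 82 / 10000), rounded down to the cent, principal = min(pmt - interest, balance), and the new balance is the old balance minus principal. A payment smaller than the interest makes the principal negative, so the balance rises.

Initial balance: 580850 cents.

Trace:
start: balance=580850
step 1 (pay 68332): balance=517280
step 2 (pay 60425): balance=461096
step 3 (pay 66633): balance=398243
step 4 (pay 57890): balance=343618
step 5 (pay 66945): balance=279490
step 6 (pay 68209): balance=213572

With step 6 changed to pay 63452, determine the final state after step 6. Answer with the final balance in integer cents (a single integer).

(re-executing from step 6 with the substitution; state before step 6: balance=279490)
step 6 (pay 63452): balance=218329

218329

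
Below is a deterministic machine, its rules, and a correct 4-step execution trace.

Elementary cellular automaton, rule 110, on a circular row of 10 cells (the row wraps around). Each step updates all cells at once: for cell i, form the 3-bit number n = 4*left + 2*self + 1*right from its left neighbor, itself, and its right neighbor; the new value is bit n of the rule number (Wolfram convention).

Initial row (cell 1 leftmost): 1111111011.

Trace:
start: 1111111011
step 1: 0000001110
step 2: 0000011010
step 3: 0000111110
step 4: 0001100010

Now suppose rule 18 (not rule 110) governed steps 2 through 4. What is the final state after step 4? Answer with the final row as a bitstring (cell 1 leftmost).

(re-executing steps 2..4 under rule 18; state before step 2: 0000001110)
step 2: 0000010001
step 3: 1000101010
step 4: 0101000000

0101000000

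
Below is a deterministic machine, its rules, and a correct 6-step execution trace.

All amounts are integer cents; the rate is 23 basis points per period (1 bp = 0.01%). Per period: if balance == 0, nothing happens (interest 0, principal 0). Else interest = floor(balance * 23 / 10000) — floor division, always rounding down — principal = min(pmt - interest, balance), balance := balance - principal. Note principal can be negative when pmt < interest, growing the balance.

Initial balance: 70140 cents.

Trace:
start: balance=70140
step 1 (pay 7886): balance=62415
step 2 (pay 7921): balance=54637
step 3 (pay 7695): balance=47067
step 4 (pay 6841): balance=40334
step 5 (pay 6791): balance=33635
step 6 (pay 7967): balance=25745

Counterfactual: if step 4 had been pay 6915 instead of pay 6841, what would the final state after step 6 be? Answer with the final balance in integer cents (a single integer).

(re-executing from step 4 with the substitution; state before step 4: balance=47067)
step 4 (pay 6915): balance=40260
step 5 (pay 6791): balance=33561
step 6 (pay 7967): balance=25671

25671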